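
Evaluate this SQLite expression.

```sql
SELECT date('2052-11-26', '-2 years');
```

2050-11-26

Adding -2 years to 2052-11-26 gives 2050-11-26.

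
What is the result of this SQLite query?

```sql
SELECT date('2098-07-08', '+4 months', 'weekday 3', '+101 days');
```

Adding +4 months to 2098-07-08 gives 2098-11-08.
`weekday 3` advances to the next Wednesday; 2098-11-08 is a Saturday, so it moves forward to 2098-11-12.
Applying '+101 days' to 2098-11-12: counting 101 days forward gives 2099-02-21.

2099-02-21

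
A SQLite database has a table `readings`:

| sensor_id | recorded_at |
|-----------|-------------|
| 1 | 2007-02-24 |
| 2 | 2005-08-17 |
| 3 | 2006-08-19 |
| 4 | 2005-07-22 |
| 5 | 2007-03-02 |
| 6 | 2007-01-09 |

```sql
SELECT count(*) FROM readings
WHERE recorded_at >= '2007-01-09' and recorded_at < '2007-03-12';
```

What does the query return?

Rows in [2007-01-09, 2007-03-12): 2007-02-24, 2007-03-02, 2007-01-09 → 3 rows.

3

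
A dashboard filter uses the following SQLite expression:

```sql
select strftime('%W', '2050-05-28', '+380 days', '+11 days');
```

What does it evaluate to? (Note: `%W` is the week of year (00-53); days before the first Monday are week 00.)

25

First apply '+380 days', '+11 days': 2050-05-28 → 2051-06-23.
2051-06-23 is a Friday. SQLite's %W counts Mondays since the year started; the result is 25.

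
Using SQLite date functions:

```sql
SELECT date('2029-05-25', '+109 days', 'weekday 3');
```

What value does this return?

2029-09-12

Applying '+109 days' to 2029-05-25: counting 109 days forward gives 2029-09-11.
`weekday 3` advances to the next Wednesday; 2029-09-11 is a Tuesday, so it moves forward to 2029-09-12.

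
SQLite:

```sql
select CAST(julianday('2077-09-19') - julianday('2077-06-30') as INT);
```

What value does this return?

81

0 days remain in June 2077 after the 30th (30 − 30).
July 2077: 31 days.
August 2077: 31 days.
Then 19 days into September 2077.
Total: 0 + 31 + 31 + 19 = 81.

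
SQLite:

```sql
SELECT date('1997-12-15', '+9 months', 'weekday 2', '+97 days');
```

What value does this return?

1998-12-21

Adding +9 months to 1997-12-15 gives 1998-09-15.
`weekday 2` advances to the next Tuesday; 1998-09-15 is already a Tuesday, so it stays at 1998-09-15.
Applying '+97 days' to 1998-09-15: counting 97 days forward gives 1998-12-21.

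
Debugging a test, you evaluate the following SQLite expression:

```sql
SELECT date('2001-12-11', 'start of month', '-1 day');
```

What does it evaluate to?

2001-11-30

`start of month` rewinds 2001-12-11 to 2001-12-01.
Going back 1 day from 2001-12-01 reaches 2001-11-30 (last day of November, 30 days).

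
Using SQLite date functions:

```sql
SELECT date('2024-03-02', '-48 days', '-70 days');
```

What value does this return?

Applying '-48 days' to 2024-03-02: counting 48 days back gives 2024-01-14.
Applying '-70 days' to 2024-01-14: counting 70 days back gives 2023-11-05.

2023-11-05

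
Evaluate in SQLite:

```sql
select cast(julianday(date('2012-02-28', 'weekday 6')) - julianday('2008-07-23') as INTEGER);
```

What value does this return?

`weekday 6` advances to the next Saturday; 2012-02-28 is a Tuesday, so it moves forward to 2012-03-03.
8 days remain in July 2008 after the 23rd (31 − 23).
Full months from August 2008 through February 2012 contribute their day counts.
Then 3 days into March 2012.
Total: 8 + 31 + 30 + 31 + 30 + 31 + 31 + 28 + 31 + 30 + 31 + 30 + 31 + 31 + 30 + 31 + 30 + 31 + 31 + 28 + 31 + 30 + 31 + 30 + 31 + 31 + 30 + 31 + 30 + 31 + 31 + 28 + 31 + 30 + 31 + 30 + 31 + 31 + 30 + 31 + 30 + 31 + 31 + 29 + 3 = 1319.

1319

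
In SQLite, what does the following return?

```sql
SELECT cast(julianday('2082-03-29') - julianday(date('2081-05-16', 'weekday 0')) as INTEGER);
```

`weekday 0` advances to the next Sunday; 2081-05-16 is a Friday, so it moves forward to 2081-05-18.
13 days remain in May 2081 after the 18th (31 − 18).
Full months from June 2081 through February 2082 contribute their day counts.
Then 29 days into March 2082.
Total: 13 + 30 + 31 + 31 + 30 + 31 + 30 + 31 + 31 + 28 + 29 = 315.

315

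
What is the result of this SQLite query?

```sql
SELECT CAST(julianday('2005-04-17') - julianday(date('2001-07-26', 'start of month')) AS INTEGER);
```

1386

`start of month` rewinds 2001-07-26 to 2001-07-01.
30 days remain in July 2001 after the 1st (31 − 1).
Full months from August 2001 through March 2005 contribute their day counts.
Then 17 days into April 2005.
Total: 30 + 31 + 30 + 31 + 30 + 31 + 31 + 28 + 31 + 30 + 31 + 30 + 31 + 31 + 30 + 31 + 30 + 31 + 31 + 28 + 31 + 30 + 31 + 30 + 31 + 31 + 30 + 31 + 30 + 31 + 31 + 29 + 31 + 30 + 31 + 30 + 31 + 31 + 30 + 31 + 30 + 31 + 31 + 28 + 31 + 17 = 1386.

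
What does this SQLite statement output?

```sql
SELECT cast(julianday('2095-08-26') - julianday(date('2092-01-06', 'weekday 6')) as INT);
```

`weekday 6` advances to the next Saturday; 2092-01-06 is a Sunday, so it moves forward to 2092-01-12.
19 days remain in January 2092 after the 12th (31 − 12).
Full months from February 2092 through July 2095 contribute their day counts.
Then 26 days into August 2095.
Total: 19 + 29 + 31 + 30 + 31 + 30 + 31 + 31 + 30 + 31 + 30 + 31 + 31 + 28 + 31 + 30 + 31 + 30 + 31 + 31 + 30 + 31 + 30 + 31 + 31 + 28 + 31 + 30 + 31 + 30 + 31 + 31 + 30 + 31 + 30 + 31 + 31 + 28 + 31 + 30 + 31 + 30 + 31 + 26 = 1322.

1322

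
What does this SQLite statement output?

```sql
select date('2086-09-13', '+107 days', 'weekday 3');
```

2087-01-01

Applying '+107 days' to 2086-09-13: counting 107 days forward gives 2086-12-29.
`weekday 3` advances to the next Wednesday; 2086-12-29 is a Sunday, so it moves forward to 2087-01-01.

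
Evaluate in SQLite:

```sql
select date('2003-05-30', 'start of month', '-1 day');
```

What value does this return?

2003-04-30

`start of month` rewinds 2003-05-30 to 2003-05-01.
Going back 1 day from 2003-05-01 reaches 2003-04-30 (last day of April, 30 days).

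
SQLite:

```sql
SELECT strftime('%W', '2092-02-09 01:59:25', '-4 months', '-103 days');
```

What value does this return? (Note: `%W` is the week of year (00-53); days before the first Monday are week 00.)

26

First apply '-4 months', '-103 days': 2092-02-09 01:59:25 → 2091-06-28 01:59:25.
2091-06-28 is a Thursday. SQLite's %W counts Mondays since the year started; the result is 26.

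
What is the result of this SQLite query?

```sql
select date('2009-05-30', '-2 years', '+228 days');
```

Adding -2 years to 2009-05-30 gives 2007-05-30.
Applying '+228 days' to 2007-05-30: counting 228 days forward gives 2008-01-13.

2008-01-13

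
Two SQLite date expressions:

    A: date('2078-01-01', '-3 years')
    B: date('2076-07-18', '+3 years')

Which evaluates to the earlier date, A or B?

A = 2075-01-01.
B = 2079-07-18.
A is earlier.

A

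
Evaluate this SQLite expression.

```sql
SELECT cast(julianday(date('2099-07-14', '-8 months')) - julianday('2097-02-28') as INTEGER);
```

624

Adding -8 months to 2099-07-14 gives 2098-11-14.
0 days remain in February 2097 after the 28th (28 − 28).
Full months from March 2097 through October 2098 contribute their day counts.
Then 14 days into November 2098.
Total: 0 + 31 + 30 + 31 + 30 + 31 + 31 + 30 + 31 + 30 + 31 + 31 + 28 + 31 + 30 + 31 + 30 + 31 + 31 + 30 + 31 + 14 = 624.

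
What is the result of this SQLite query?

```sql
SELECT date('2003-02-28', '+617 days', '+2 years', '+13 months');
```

Applying '+617 days' to 2003-02-28: counting 617 days forward gives 2004-11-06.
Adding +2 years to 2004-11-06 gives 2006-11-06.
Adding +13 months to 2006-11-06 gives 2007-12-06.

2007-12-06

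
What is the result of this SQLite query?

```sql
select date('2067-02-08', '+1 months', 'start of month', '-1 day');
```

2067-02-28

Adding +1 month to 2067-02-08 gives 2067-03-08.
`start of month` rewinds 2067-03-08 to 2067-03-01.
Going back 1 day from 2067-03-01 reaches 2067-02-28 (last day of February, 28 days).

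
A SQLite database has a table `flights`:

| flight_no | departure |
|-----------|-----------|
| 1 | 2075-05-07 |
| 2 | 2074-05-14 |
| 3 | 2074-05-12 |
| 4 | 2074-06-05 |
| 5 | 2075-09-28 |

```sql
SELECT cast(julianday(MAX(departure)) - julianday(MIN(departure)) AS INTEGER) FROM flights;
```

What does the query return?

504

MIN = 2074-05-12, MAX = 2075-09-28.
19 days remain in May 2074 after the 12th (31 − 12).
Full months from June 2074 through August 2075 contribute their day counts.
Then 28 days into September 2075.
Total: 19 + 30 + 31 + 31 + 30 + 31 + 30 + 31 + 31 + 28 + 31 + 30 + 31 + 30 + 31 + 31 + 28 = 504.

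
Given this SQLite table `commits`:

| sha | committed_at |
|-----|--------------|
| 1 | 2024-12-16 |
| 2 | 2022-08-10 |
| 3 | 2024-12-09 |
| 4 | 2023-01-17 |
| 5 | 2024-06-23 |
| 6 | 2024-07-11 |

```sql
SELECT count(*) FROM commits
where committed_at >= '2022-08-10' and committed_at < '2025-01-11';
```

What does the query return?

6

Rows in [2022-08-10, 2025-01-11): 2024-12-16, 2022-08-10, 2024-12-09, 2023-01-17, 2024-06-23, 2024-07-11 → 6 rows.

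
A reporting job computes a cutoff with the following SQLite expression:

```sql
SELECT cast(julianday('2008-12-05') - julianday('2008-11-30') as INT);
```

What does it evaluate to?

5

0 days remain in November 2008 after the 30th (30 − 30).
Then 5 days into December 2008.
Total: 0 + 5 = 5.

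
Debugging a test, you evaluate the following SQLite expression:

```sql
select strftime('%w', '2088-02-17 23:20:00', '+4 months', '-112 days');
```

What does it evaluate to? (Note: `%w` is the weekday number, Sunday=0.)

4

First apply '+4 months', '-112 days': 2088-02-17 23:20:00 → 2088-02-26 23:20:00.
2088-02-26 is a Thursday; with Sunday=0 that is 4.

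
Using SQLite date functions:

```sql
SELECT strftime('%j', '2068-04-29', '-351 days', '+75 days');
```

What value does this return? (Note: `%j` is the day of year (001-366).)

First apply '-351 days', '+75 days': 2068-04-29 → 2067-07-28.
Day-of-year for 2067-07-28: days since 2067-01-01 inclusive = 209, zero-padded to 209.

209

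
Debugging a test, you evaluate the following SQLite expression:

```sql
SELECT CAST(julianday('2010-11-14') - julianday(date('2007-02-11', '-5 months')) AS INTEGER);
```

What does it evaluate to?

Adding -5 months to 2007-02-11 gives 2006-09-11.
19 days remain in September 2006 after the 11th (30 − 11).
Full months from October 2006 through October 2010 contribute their day counts.
Then 14 days into November 2010.
Total: 19 + 31 + 30 + 31 + 31 + 28 + 31 + 30 + 31 + 30 + 31 + 31 + 30 + 31 + 30 + 31 + 31 + 29 + 31 + 30 + 31 + 30 + 31 + 31 + 30 + 31 + 30 + 31 + 31 + 28 + 31 + 30 + 31 + 30 + 31 + 31 + 30 + 31 + 30 + 31 + 31 + 28 + 31 + 30 + 31 + 30 + 31 + 31 + 30 + 31 + 14 = 1525.

1525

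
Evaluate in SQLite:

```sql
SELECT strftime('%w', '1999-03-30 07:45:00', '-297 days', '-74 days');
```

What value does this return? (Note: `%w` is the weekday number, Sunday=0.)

2

First apply '-297 days', '-74 days': 1999-03-30 07:45:00 → 1998-03-24 07:45:00.
1998-03-24 is a Tuesday; with Sunday=0 that is 2.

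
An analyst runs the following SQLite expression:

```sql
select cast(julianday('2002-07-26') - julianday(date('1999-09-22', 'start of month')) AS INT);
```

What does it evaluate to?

`start of month` rewinds 1999-09-22 to 1999-09-01.
29 days remain in September 1999 after the 1st (30 − 1).
Full months from October 1999 through June 2002 contribute their day counts.
Then 26 days into July 2002.
Total: 29 + 31 + 30 + 31 + 31 + 29 + 31 + 30 + 31 + 30 + 31 + 31 + 30 + 31 + 30 + 31 + 31 + 28 + 31 + 30 + 31 + 30 + 31 + 31 + 30 + 31 + 30 + 31 + 31 + 28 + 31 + 30 + 31 + 30 + 26 = 1059.

1059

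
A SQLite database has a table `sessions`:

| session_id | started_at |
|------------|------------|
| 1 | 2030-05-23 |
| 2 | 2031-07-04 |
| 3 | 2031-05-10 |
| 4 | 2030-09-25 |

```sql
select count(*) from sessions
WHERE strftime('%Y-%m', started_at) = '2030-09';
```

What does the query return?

1

Rows with year-month 2030-09: 2030-09-25 → 1.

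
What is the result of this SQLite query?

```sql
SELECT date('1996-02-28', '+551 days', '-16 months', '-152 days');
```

Applying '+551 days' to 1996-02-28: counting 551 days forward gives 1997-09-01.
Adding -16 months to 1997-09-01 gives 1996-05-01.
Applying '-152 days' to 1996-05-01: counting 152 days back gives 1995-12-01.

1995-12-01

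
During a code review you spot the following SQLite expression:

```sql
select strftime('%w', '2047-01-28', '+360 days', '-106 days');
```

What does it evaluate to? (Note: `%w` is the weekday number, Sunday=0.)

3

First apply '+360 days', '-106 days': 2047-01-28 → 2047-10-09.
2047-10-09 is a Wednesday; with Sunday=0 that is 3.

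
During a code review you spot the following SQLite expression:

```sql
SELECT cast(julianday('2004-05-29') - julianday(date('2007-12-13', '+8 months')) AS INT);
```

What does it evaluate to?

Adding +8 months to 2007-12-13 gives 2008-08-13.
2 days remain in May 2004 after the 29th (31 − 29).
Full months from June 2004 through July 2008 contribute their day counts.
Then 13 days into August 2008.
Total: 2 + 30 + 31 + 31 + 30 + 31 + 30 + 31 + 31 + 28 + 31 + 30 + 31 + 30 + 31 + 31 + 30 + 31 + 30 + 31 + 31 + 28 + 31 + 30 + 31 + 30 + 31 + 31 + 30 + 31 + 30 + 31 + 31 + 28 + 31 + 30 + 31 + 30 + 31 + 31 + 30 + 31 + 30 + 31 + 31 + 29 + 31 + 30 + 31 + 30 + 31 + 13 = 1537.
The subtraction is earlier − later, so the result is −1537 → -1537.

-1537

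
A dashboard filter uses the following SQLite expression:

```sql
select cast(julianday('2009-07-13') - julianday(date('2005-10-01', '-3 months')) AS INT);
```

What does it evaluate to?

1473

Adding -3 months to 2005-10-01 gives 2005-07-01.
30 days remain in July 2005 after the 1st (31 − 1).
Full months from August 2005 through June 2009 contribute their day counts.
Then 13 days into July 2009.
Total: 30 + 31 + 30 + 31 + 30 + 31 + 31 + 28 + 31 + 30 + 31 + 30 + 31 + 31 + 30 + 31 + 30 + 31 + 31 + 28 + 31 + 30 + 31 + 30 + 31 + 31 + 30 + 31 + 30 + 31 + 31 + 29 + 31 + 30 + 31 + 30 + 31 + 31 + 30 + 31 + 30 + 31 + 31 + 28 + 31 + 30 + 31 + 30 + 13 = 1473.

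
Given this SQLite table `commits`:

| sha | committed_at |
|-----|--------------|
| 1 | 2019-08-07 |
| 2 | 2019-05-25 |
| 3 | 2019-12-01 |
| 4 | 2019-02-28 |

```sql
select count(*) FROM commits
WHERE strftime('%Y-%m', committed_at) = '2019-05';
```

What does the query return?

1

Rows with year-month 2019-05: 2019-05-25 → 1.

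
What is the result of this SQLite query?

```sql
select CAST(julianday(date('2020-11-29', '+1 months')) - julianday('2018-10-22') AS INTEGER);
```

799

Adding +1 month to 2020-11-29 gives 2020-12-29.
9 days remain in October 2018 after the 22nd (31 − 22).
Full months from November 2018 through November 2020 contribute their day counts.
Then 29 days into December 2020.
Total: 9 + 30 + 31 + 31 + 28 + 31 + 30 + 31 + 30 + 31 + 31 + 30 + 31 + 30 + 31 + 31 + 29 + 31 + 30 + 31 + 30 + 31 + 31 + 30 + 31 + 30 + 29 = 799.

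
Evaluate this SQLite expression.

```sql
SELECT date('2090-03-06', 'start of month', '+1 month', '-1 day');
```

`start of month` rewinds 2090-03-06 to 2090-03-01.
Adding +1 month to 2090-03-01 gives 2090-04-01.
Going back 1 day from 2090-04-01 reaches 2090-03-31 (last day of March, 31 days).

2090-03-31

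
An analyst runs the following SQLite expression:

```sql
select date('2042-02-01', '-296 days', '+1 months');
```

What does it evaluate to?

2041-05-11

Applying '-296 days' to 2042-02-01: counting 296 days back gives 2041-04-11.
Adding +1 month to 2041-04-11 gives 2041-05-11.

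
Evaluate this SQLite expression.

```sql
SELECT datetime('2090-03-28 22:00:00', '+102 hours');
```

2090-04-02 04:00:00

+102 hours from 2090-03-28 22:00:00 is 2090-04-02 04:00:00 (crosses midnight).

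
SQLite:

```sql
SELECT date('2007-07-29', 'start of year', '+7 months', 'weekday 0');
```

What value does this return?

`start of year` rewinds 2007-07-29 to 2007-01-01.
Adding +7 months to 2007-01-01 gives 2007-08-01.
`weekday 0` advances to the next Sunday; 2007-08-01 is a Wednesday, so it moves forward to 2007-08-05.

2007-08-05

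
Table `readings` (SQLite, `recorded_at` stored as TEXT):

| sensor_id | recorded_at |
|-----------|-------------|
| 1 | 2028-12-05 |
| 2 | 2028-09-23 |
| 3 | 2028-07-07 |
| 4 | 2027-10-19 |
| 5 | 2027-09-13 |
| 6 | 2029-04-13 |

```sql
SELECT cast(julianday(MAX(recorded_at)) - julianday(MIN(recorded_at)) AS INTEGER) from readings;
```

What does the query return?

578

MIN = 2027-09-13, MAX = 2029-04-13.
17 days remain in September 2027 after the 13th (30 − 13).
Full months from October 2027 through March 2029 contribute their day counts.
Then 13 days into April 2029.
Total: 17 + 31 + 30 + 31 + 31 + 29 + 31 + 30 + 31 + 30 + 31 + 31 + 30 + 31 + 30 + 31 + 31 + 28 + 31 + 13 = 578.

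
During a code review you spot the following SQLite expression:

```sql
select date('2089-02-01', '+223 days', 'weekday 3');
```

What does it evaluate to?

Applying '+223 days' to 2089-02-01: counting 223 days forward gives 2089-09-12.
`weekday 3` advances to the next Wednesday; 2089-09-12 is a Monday, so it moves forward to 2089-09-14.

2089-09-14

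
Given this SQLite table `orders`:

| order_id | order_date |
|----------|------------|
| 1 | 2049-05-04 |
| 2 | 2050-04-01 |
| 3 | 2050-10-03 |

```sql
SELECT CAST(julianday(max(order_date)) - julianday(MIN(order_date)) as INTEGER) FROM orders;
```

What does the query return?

MIN = 2049-05-04, MAX = 2050-10-03.
27 days remain in May 2049 after the 4th (31 − 4).
Full months from June 2049 through September 2050 contribute their day counts.
Then 3 days into October 2050.
Total: 27 + 30 + 31 + 31 + 30 + 31 + 30 + 31 + 31 + 28 + 31 + 30 + 31 + 30 + 31 + 31 + 30 + 3 = 517.

517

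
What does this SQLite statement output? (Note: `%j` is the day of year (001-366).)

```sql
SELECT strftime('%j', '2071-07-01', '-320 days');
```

227

First apply '-320 days': 2071-07-01 → 2070-08-15.
Day-of-year for 2070-08-15: days since 2070-01-01 inclusive = 227, zero-padded to 227.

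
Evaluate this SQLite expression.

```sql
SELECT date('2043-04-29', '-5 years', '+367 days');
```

Adding -5 years to 2043-04-29 gives 2038-04-29.
Applying '+367 days' to 2038-04-29: counting 367 days forward gives 2039-05-01.

2039-05-01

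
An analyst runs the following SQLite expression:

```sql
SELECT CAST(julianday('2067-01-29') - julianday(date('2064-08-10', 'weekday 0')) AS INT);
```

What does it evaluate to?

902

`weekday 0` advances to the next Sunday; 2064-08-10 is already a Sunday, so it stays at 2064-08-10.
21 days remain in August 2064 after the 10th (31 − 10).
Full months from September 2064 through December 2066 contribute their day counts.
Then 29 days into January 2067.
Total: 21 + 30 + 31 + 30 + 31 + 31 + 28 + 31 + 30 + 31 + 30 + 31 + 31 + 30 + 31 + 30 + 31 + 31 + 28 + 31 + 30 + 31 + 30 + 31 + 31 + 30 + 31 + 30 + 31 + 29 = 902.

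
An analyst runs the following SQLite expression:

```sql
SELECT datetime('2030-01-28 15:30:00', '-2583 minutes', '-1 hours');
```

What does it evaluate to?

2030-01-26 19:27:00

2583 minutes = 43h 3m; -2583 minutes from 2030-01-28 15:30:00 is 2030-01-26 20:27:00 (crosses midnight).
-1 hours from 2030-01-26 20:27:00 is 2030-01-26 19:27:00.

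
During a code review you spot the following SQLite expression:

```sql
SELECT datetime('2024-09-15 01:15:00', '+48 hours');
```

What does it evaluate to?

2024-09-17 01:15:00

+48 hours from 2024-09-15 01:15:00 is 2024-09-17 01:15:00 (crosses midnight).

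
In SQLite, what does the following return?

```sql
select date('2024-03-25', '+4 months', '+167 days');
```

2025-01-08

Adding +4 months to 2024-03-25 gives 2024-07-25.
Applying '+167 days' to 2024-07-25: counting 167 days forward gives 2025-01-08.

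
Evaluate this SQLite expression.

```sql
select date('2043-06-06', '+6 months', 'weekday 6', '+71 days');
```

Adding +6 months to 2043-06-06 gives 2043-12-06.
`weekday 6` advances to the next Saturday; 2043-12-06 is a Sunday, so it moves forward to 2043-12-12.
Applying '+71 days' to 2043-12-12: counting 71 days forward gives 2044-02-21.

2044-02-21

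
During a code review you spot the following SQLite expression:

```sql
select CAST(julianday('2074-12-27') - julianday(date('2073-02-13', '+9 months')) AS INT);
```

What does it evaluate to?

409

Adding +9 months to 2073-02-13 gives 2073-11-13.
17 days remain in November 2073 after the 13th (30 − 13).
Full months from December 2073 through November 2074 contribute their day counts.
Then 27 days into December 2074.
Total: 17 + 31 + 31 + 28 + 31 + 30 + 31 + 30 + 31 + 31 + 30 + 31 + 30 + 27 = 409.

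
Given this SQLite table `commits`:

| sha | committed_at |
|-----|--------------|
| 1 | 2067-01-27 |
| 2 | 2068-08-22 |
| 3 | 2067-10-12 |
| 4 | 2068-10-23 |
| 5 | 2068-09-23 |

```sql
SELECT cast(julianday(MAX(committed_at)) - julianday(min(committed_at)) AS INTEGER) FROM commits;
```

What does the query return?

635

MIN = 2067-01-27, MAX = 2068-10-23.
4 days remain in January 2067 after the 27th (31 − 27).
Full months from February 2067 through September 2068 contribute their day counts.
Then 23 days into October 2068.
Total: 4 + 28 + 31 + 30 + 31 + 30 + 31 + 31 + 30 + 31 + 30 + 31 + 31 + 29 + 31 + 30 + 31 + 30 + 31 + 31 + 30 + 23 = 635.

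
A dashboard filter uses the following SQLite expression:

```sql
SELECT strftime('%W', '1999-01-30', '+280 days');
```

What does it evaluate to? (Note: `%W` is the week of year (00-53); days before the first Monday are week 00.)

44

First apply '+280 days': 1999-01-30 → 1999-11-06.
1999-11-06 is a Saturday. SQLite's %W counts Mondays since the year started; the result is 44.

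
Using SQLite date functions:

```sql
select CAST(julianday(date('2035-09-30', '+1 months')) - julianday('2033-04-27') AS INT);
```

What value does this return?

916

Adding +1 month to 2035-09-30 gives 2035-10-30.
3 days remain in April 2033 after the 27th (30 − 27).
Full months from May 2033 through September 2035 contribute their day counts.
Then 30 days into October 2035.
Total: 3 + 31 + 30 + 31 + 31 + 30 + 31 + 30 + 31 + 31 + 28 + 31 + 30 + 31 + 30 + 31 + 31 + 30 + 31 + 30 + 31 + 31 + 28 + 31 + 30 + 31 + 30 + 31 + 31 + 30 + 30 = 916.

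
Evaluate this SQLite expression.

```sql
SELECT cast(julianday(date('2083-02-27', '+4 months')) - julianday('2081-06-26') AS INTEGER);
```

Adding +4 months to 2083-02-27 gives 2083-06-27.
4 days remain in June 2081 after the 26th (30 − 26).
Full months from July 2081 through May 2083 contribute their day counts.
Then 27 days into June 2083.
Total: 4 + 31 + 31 + 30 + 31 + 30 + 31 + 31 + 28 + 31 + 30 + 31 + 30 + 31 + 31 + 30 + 31 + 30 + 31 + 31 + 28 + 31 + 30 + 31 + 27 = 731.

731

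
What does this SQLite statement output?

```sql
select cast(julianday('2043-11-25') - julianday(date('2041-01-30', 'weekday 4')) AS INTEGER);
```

1028

`weekday 4` advances to the next Thursday; 2041-01-30 is a Wednesday, so it moves forward to 2041-01-31.
0 days remain in January 2041 after the 31st (31 − 31).
Full months from February 2041 through October 2043 contribute their day counts.
Then 25 days into November 2043.
Total: 0 + 28 + 31 + 30 + 31 + 30 + 31 + 31 + 30 + 31 + 30 + 31 + 31 + 28 + 31 + 30 + 31 + 30 + 31 + 31 + 30 + 31 + 30 + 31 + 31 + 28 + 31 + 30 + 31 + 30 + 31 + 31 + 30 + 31 + 25 = 1028.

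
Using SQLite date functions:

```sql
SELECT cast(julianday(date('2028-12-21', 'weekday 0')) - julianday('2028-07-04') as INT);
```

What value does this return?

`weekday 0` advances to the next Sunday; 2028-12-21 is a Thursday, so it moves forward to 2028-12-24.
27 days remain in July 2028 after the 4th (31 − 4).
August 2028: 31 days.
September 2028: 30 days.
October 2028: 31 days.
November 2028: 30 days.
Then 24 days into December 2028.
Total: 27 + 31 + 30 + 31 + 30 + 24 = 173.

173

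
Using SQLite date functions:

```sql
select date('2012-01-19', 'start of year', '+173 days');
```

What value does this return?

2012-06-22

`start of year` rewinds 2012-01-19 to 2012-01-01.
Applying '+173 days' to 2012-01-01: counting 173 days forward gives 2012-06-22.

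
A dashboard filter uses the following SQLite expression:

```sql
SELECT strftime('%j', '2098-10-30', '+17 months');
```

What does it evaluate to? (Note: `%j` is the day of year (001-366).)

First apply '+17 months': 2098-10-30 → 2100-03-30.
Day-of-year for 2100-03-30: days since 2100-01-01 inclusive = 89, zero-padded to 089.

089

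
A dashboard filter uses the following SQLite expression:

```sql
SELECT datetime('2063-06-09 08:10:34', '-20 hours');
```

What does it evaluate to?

-20 hours from 2063-06-09 08:10:34 is 2063-06-08 12:10:34 (crosses midnight).

2063-06-08 12:10:34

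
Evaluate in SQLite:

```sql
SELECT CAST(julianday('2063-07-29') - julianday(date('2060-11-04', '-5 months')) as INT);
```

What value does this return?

Adding -5 months to 2060-11-04 gives 2060-06-04.
26 days remain in June 2060 after the 4th (30 − 4).
Full months from July 2060 through June 2063 contribute their day counts.
Then 29 days into July 2063.
Total: 26 + 31 + 31 + 30 + 31 + 30 + 31 + 31 + 28 + 31 + 30 + 31 + 30 + 31 + 31 + 30 + 31 + 30 + 31 + 31 + 28 + 31 + 30 + 31 + 30 + 31 + 31 + 30 + 31 + 30 + 31 + 31 + 28 + 31 + 30 + 31 + 30 + 29 = 1150.

1150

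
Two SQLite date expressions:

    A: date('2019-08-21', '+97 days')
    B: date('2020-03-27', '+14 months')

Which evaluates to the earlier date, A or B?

A

A = 2019-11-26.
B = 2021-05-27.
A is earlier.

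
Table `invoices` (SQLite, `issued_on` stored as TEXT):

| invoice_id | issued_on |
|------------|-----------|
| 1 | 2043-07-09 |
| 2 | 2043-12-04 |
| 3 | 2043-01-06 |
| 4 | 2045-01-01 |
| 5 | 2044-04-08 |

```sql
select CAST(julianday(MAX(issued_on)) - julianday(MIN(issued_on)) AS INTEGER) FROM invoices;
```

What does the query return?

726

MIN = 2043-01-06, MAX = 2045-01-01.
25 days remain in January 2043 after the 6th (31 − 6).
Full months from February 2043 through December 2044 contribute their day counts.
Then 1 day into January 2045.
Total: 25 + 28 + 31 + 30 + 31 + 30 + 31 + 31 + 30 + 31 + 30 + 31 + 31 + 29 + 31 + 30 + 31 + 30 + 31 + 31 + 30 + 31 + 30 + 31 + 1 = 726.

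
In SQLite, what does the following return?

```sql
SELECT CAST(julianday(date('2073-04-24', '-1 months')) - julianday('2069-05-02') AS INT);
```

Adding -1 month to 2073-04-24 gives 2073-03-24.
29 days remain in May 2069 after the 2nd (31 − 2).
Full months from June 2069 through February 2073 contribute their day counts.
Then 24 days into March 2073.
Total: 29 + 30 + 31 + 31 + 30 + 31 + 30 + 31 + 31 + 28 + 31 + 30 + 31 + 30 + 31 + 31 + 30 + 31 + 30 + 31 + 31 + 28 + 31 + 30 + 31 + 30 + 31 + 31 + 30 + 31 + 30 + 31 + 31 + 29 + 31 + 30 + 31 + 30 + 31 + 31 + 30 + 31 + 30 + 31 + 31 + 28 + 24 = 1422.

1422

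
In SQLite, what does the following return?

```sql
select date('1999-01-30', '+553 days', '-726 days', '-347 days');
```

1997-08-28

Applying '+553 days' to 1999-01-30: counting 553 days forward gives 2000-08-05.
Applying '-726 days' to 2000-08-05: counting 726 days back gives 1998-08-10.
Applying '-347 days' to 1998-08-10: counting 347 days back gives 1997-08-28.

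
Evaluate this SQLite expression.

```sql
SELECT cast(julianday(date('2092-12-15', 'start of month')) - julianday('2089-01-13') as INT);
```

1418

`start of month` rewinds 2092-12-15 to 2092-12-01.
18 days remain in January 2089 after the 13th (31 − 13).
Full months from February 2089 through November 2092 contribute their day counts.
Then 1 day into December 2092.
Total: 18 + 28 + 31 + 30 + 31 + 30 + 31 + 31 + 30 + 31 + 30 + 31 + 31 + 28 + 31 + 30 + 31 + 30 + 31 + 31 + 30 + 31 + 30 + 31 + 31 + 28 + 31 + 30 + 31 + 30 + 31 + 31 + 30 + 31 + 30 + 31 + 31 + 29 + 31 + 30 + 31 + 30 + 31 + 31 + 30 + 31 + 30 + 1 = 1418.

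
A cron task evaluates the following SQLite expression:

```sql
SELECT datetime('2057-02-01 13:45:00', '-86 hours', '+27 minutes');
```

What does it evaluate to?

-86 hours from 2057-02-01 13:45:00 is 2057-01-28 23:45:00 (crosses midnight).
+27 minutes from 2057-01-28 23:45:00 is 2057-01-29 00:12:00.

2057-01-29 00:12:00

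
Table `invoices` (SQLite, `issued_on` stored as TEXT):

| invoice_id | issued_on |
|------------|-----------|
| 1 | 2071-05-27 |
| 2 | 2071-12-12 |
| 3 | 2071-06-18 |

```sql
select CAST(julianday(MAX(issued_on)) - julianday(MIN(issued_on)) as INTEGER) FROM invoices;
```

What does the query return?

MIN = 2071-05-27, MAX = 2071-12-12.
4 days remain in May 2071 after the 27th (31 − 27).
Full months from June 2071 through November 2071 contribute their day counts.
Then 12 days into December 2071.
Total: 4 + 30 + 31 + 31 + 30 + 31 + 30 + 12 = 199.

199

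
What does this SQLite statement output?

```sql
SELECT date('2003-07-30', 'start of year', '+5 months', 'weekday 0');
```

2003-06-01

`start of year` rewinds 2003-07-30 to 2003-01-01.
Adding +5 months to 2003-01-01 gives 2003-06-01.
`weekday 0` advances to the next Sunday; 2003-06-01 is already a Sunday, so it stays at 2003-06-01.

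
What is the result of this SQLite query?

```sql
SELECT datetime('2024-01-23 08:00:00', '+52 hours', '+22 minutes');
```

2024-01-25 12:22:00

+52 hours from 2024-01-23 08:00:00 is 2024-01-25 12:00:00 (crosses midnight).
+22 minutes from 2024-01-25 12:00:00 is 2024-01-25 12:22:00.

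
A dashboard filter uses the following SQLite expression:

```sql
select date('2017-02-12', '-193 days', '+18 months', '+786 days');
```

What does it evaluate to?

2020-03-30

Applying '-193 days' to 2017-02-12: counting 193 days back gives 2016-08-03.
Adding +18 months to 2016-08-03 gives 2018-02-03.
Applying '+786 days' to 2018-02-03: counting 786 days forward gives 2020-03-30.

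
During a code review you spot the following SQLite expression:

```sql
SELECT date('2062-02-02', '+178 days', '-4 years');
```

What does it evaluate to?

2058-07-30

Applying '+178 days' to 2062-02-02: counting 178 days forward gives 2062-07-30.
Adding -4 years to 2062-07-30 gives 2058-07-30.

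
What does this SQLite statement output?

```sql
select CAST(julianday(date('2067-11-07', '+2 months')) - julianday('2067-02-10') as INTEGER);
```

331

Adding +2 months to 2067-11-07 gives 2068-01-07.
18 days remain in February 2067 after the 10th (28 − 10).
Full months from March 2067 through December 2067 contribute their day counts.
Then 7 days into January 2068.
Total: 18 + 31 + 30 + 31 + 30 + 31 + 31 + 30 + 31 + 30 + 31 + 7 = 331.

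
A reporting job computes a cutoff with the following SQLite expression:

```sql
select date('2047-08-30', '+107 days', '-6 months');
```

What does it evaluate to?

Applying '+107 days' to 2047-08-30: counting 107 days forward gives 2047-12-15.
Adding -6 months to 2047-12-15 gives 2047-06-15.

2047-06-15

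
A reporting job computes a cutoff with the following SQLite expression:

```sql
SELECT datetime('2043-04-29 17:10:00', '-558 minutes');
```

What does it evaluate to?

558 minutes = 9h 18m; -558 minutes from 2043-04-29 17:10:00 is 2043-04-29 07:52:00.

2043-04-29 07:52:00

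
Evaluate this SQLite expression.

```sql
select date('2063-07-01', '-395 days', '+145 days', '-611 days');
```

2061-02-20

Applying '-395 days' to 2063-07-01: counting 395 days back gives 2062-06-01.
Applying '+145 days' to 2062-06-01: counting 145 days forward gives 2062-10-24.
Applying '-611 days' to 2062-10-24: counting 611 days back gives 2061-02-20.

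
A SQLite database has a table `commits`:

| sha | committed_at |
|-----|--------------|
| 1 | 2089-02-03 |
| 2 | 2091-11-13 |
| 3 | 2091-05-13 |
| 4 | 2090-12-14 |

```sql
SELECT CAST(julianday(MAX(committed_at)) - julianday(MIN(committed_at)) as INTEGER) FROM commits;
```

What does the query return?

MIN = 2089-02-03, MAX = 2091-11-13.
25 days remain in February 2089 after the 3rd (28 − 3).
Full months from March 2089 through October 2091 contribute their day counts.
Then 13 days into November 2091.
Total: 25 + 31 + 30 + 31 + 30 + 31 + 31 + 30 + 31 + 30 + 31 + 31 + 28 + 31 + 30 + 31 + 30 + 31 + 31 + 30 + 31 + 30 + 31 + 31 + 28 + 31 + 30 + 31 + 30 + 31 + 31 + 30 + 31 + 13 = 1013.

1013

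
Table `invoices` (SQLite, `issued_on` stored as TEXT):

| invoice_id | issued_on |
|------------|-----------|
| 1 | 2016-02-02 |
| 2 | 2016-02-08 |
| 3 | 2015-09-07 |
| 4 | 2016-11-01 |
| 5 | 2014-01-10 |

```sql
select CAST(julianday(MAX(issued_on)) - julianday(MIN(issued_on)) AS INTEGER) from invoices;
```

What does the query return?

1026

MIN = 2014-01-10, MAX = 2016-11-01.
21 days remain in January 2014 after the 10th (31 − 10).
Full months from February 2014 through October 2016 contribute their day counts.
Then 1 day into November 2016.
Total: 21 + 28 + 31 + 30 + 31 + 30 + 31 + 31 + 30 + 31 + 30 + 31 + 31 + 28 + 31 + 30 + 31 + 30 + 31 + 31 + 30 + 31 + 30 + 31 + 31 + 29 + 31 + 30 + 31 + 30 + 31 + 31 + 30 + 31 + 1 = 1026.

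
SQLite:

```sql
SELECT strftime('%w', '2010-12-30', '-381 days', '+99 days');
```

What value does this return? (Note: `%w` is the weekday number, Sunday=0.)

First apply '-381 days', '+99 days': 2010-12-30 → 2010-03-23.
2010-03-23 is a Tuesday; with Sunday=0 that is 2.

2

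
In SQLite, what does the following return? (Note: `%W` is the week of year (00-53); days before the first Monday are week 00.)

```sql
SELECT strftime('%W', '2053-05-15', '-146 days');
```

51

First apply '-146 days': 2053-05-15 → 2052-12-20.
2052-12-20 is a Friday. SQLite's %W counts Mondays since the year started; the result is 51.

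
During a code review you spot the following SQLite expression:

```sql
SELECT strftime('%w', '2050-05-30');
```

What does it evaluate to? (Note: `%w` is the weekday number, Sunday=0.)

2050-05-30 is a Monday; with Sunday=0 that is 1.

1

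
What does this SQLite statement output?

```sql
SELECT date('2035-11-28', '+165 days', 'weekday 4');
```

Applying '+165 days' to 2035-11-28: counting 165 days forward gives 2036-05-11.
`weekday 4` advances to the next Thursday; 2036-05-11 is a Sunday, so it moves forward to 2036-05-15.

2036-05-15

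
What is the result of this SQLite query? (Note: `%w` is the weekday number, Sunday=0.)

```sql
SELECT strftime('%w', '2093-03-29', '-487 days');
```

First apply '-487 days': 2093-03-29 → 2091-11-28.
2091-11-28 is a Wednesday; with Sunday=0 that is 3.

3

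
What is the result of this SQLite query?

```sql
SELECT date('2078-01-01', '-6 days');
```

2077-12-26

Going back 1 day from 2078-01-01 reaches 2077-12-31 (last day of December, 31 days).
Going back 5 days within December lands on 2077-12-26.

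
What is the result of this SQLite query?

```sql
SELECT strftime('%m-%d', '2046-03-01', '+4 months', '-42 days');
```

First apply '+4 months', '-42 days': 2046-03-01 → 2046-05-20.
`%m-%d` extracts the month-day: 05-20.

05-20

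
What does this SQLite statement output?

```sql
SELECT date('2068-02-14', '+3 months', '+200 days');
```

Adding +3 months to 2068-02-14 gives 2068-05-14.
Applying '+200 days' to 2068-05-14: counting 200 days forward gives 2068-11-30.

2068-11-30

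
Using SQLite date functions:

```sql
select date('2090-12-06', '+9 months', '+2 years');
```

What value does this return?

Adding +9 months to 2090-12-06 gives 2091-09-06.
Adding +2 years to 2091-09-06 gives 2093-09-06.

2093-09-06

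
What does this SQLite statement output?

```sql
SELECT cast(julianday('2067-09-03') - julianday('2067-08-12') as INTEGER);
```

19 days remain in August 2067 after the 12th (31 − 12).
Then 3 days into September 2067.
Total: 19 + 3 = 22.

22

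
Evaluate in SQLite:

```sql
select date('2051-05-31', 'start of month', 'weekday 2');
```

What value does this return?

`start of month` rewinds 2051-05-31 to 2051-05-01.
`weekday 2` advances to the next Tuesday; 2051-05-01 is a Monday, so it moves forward to 2051-05-02.

2051-05-02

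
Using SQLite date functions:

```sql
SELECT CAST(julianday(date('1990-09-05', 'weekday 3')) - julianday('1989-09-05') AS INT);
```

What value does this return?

`weekday 3` advances to the next Wednesday; 1990-09-05 is already a Wednesday, so it stays at 1990-09-05.
25 days remain in September 1989 after the 5th (30 − 5).
Full months from October 1989 through August 1990 contribute their day counts.
Then 5 days into September 1990.
Total: 25 + 31 + 30 + 31 + 31 + 28 + 31 + 30 + 31 + 30 + 31 + 31 + 5 = 365.

365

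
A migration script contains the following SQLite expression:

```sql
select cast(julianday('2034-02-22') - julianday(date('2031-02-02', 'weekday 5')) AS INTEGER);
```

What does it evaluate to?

1111

`weekday 5` advances to the next Friday; 2031-02-02 is a Sunday, so it moves forward to 2031-02-07.
21 days remain in February 2031 after the 7th (28 − 7).
Full months from March 2031 through January 2034 contribute their day counts.
Then 22 days into February 2034.
Total: 21 + 31 + 30 + 31 + 30 + 31 + 31 + 30 + 31 + 30 + 31 + 31 + 29 + 31 + 30 + 31 + 30 + 31 + 31 + 30 + 31 + 30 + 31 + 31 + 28 + 31 + 30 + 31 + 30 + 31 + 31 + 30 + 31 + 30 + 31 + 31 + 22 = 1111.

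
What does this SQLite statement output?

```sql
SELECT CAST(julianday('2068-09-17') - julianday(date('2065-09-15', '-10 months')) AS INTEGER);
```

1402

Adding -10 months to 2065-09-15 gives 2064-11-15.
15 days remain in November 2064 after the 15th (30 − 15).
Full months from December 2064 through August 2068 contribute their day counts.
Then 17 days into September 2068.
Total: 15 + 31 + 31 + 28 + 31 + 30 + 31 + 30 + 31 + 31 + 30 + 31 + 30 + 31 + 31 + 28 + 31 + 30 + 31 + 30 + 31 + 31 + 30 + 31 + 30 + 31 + 31 + 28 + 31 + 30 + 31 + 30 + 31 + 31 + 30 + 31 + 30 + 31 + 31 + 29 + 31 + 30 + 31 + 30 + 31 + 31 + 17 = 1402.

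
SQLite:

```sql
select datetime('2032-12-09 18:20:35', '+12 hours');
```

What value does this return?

2032-12-10 06:20:35

+12 hours from 2032-12-09 18:20:35 is 2032-12-10 06:20:35 (crosses midnight).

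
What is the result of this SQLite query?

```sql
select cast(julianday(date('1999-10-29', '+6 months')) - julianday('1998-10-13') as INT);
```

564

Adding +6 months to 1999-10-29 gives 2000-04-29.
18 days remain in October 1998 after the 13th (31 − 13).
Full months from November 1998 through March 2000 contribute their day counts.
Then 29 days into April 2000.
Total: 18 + 30 + 31 + 31 + 28 + 31 + 30 + 31 + 30 + 31 + 31 + 30 + 31 + 30 + 31 + 31 + 29 + 31 + 29 = 564.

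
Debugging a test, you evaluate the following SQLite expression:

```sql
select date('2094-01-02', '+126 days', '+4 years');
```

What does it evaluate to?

Applying '+126 days' to 2094-01-02: counting 126 days forward gives 2094-05-08.
Adding +4 years to 2094-05-08 gives 2098-05-08.

2098-05-08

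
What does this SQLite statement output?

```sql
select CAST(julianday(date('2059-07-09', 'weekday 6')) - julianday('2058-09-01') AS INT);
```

`weekday 6` advances to the next Saturday; 2059-07-09 is a Wednesday, so it moves forward to 2059-07-12.
29 days remain in September 2058 after the 1st (30 − 1).
Full months from October 2058 through June 2059 contribute their day counts.
Then 12 days into July 2059.
Total: 29 + 31 + 30 + 31 + 31 + 28 + 31 + 30 + 31 + 30 + 12 = 314.

314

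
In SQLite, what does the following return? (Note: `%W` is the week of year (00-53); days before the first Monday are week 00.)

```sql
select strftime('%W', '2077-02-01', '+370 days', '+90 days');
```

18

First apply '+370 days', '+90 days': 2077-02-01 → 2078-05-07.
2078-05-07 is a Saturday. SQLite's %W counts Mondays since the year started; the result is 18.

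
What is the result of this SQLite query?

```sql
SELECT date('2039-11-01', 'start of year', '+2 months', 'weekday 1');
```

2039-03-07

`start of year` rewinds 2039-11-01 to 2039-01-01.
Adding +2 months to 2039-01-01 gives 2039-03-01.
`weekday 1` advances to the next Monday; 2039-03-01 is a Tuesday, so it moves forward to 2039-03-07.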